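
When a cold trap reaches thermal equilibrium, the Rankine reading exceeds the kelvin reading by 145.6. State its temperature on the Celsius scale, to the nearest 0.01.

Let x be the Rankine reading; then the kelvin reading is 5/9·x.
(5/9·x) - x = -145.6  ⇒  (-4/9)·x = -145.6  ⇒  x = 327.6000°R.
In Celsius: (327.6 - 491.67) × 5/9 = -91.15°C.

-91.15°C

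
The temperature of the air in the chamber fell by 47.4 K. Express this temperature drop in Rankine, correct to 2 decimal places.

85.32°R

For a temperature interval the offset drops out; only the factor 1.8 applies.
47.4 × 1.8 = 85.32.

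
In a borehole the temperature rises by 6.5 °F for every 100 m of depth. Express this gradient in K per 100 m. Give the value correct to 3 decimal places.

Since only a temperature interval is involved, the additive offset between the scales drops out.
A change of 1°F is a change of 5/9 K, so 6.5 × 5/9 = 3.611.

3.611 K/100 m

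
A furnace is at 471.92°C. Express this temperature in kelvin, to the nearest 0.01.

In kelvin: 471.9200 + 273.15 = 745.07 K.

745.07 K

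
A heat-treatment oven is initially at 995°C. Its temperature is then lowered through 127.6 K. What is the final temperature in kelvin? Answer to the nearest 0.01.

The 127.6 K change is an interval; Kelvin and Celsius degrees are the same size, so ΔC = -127.6°C.
Final Celsius temperature: 995.0000 - 127.6000 = 867.4000°C.
In kelvin: 867.4000 + 273.15 = 1140.55 K.

1140.55 K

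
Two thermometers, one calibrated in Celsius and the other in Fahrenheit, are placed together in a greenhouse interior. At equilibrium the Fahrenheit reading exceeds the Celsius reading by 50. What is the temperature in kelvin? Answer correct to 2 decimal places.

295.65 K

Let x be the Celsius reading; then the Fahrenheit reading is 1.8·x + 32.
(1.8·x + 32) - x = 50  ⇒  (0.8)·x = 18  ⇒  x = 22.5000°C.
In kelvin: 22.5000 + 273.15 = 295.65 K.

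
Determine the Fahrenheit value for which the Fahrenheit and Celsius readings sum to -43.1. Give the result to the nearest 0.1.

-16.3°F

Let F be the Fahrenheit reading. The Celsius reading is C = 5/9·F - 17.7778.
Require F + C = -43.1: (14/9)·F - 17.7778 = -43.1.
F = (-43.1 + 17.7778) / (14/9) = -16.3.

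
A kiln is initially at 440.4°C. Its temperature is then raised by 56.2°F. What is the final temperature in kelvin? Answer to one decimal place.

744.8 K

The 56.2°F change is an interval, so only the factor 5/9 applies: +56.2 × 5/9 = +31.2222°C.
Final Celsius temperature: 440.4000 + 31.2222 = 471.6222°C.
In kelvin: 471.6222 + 273.15 = 744.8 K.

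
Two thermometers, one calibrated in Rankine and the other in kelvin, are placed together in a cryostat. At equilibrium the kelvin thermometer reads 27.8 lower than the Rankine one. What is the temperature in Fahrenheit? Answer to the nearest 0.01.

Let x be the Rankine reading; then the kelvin reading is 5/9·x.
(5/9·x) - x = -27.8  ⇒  (-4/9)·x = -27.8  ⇒  x = 62.5500°R.
In Celsius: (62.55 - 491.67) × 5/9 = -238.4000°C.
In Fahrenheit: -238.4000 × 1.8 + 32 = -397.12°F.

-397.12°F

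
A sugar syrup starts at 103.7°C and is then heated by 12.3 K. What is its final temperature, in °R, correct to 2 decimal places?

The 12.3 K change is an interval; Kelvin and Celsius degrees are the same size, so ΔC = +12.3°C.
Final Celsius temperature: 103.7000 + 12.3000 = 116.0000°C.
In Rankine: 116.0000 × 1.8 + 491.67 = 700.47°R.

700.47°R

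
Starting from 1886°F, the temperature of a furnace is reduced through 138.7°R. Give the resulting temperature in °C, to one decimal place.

Initial temperature in Celsius: (1886 - 32) × 5/9 = 1030.0000°C.
The 138.7°R change is an interval, so only the factor 5/9 applies: -138.7 × 5/9 = -77.0556°C.
Final Celsius temperature: 1030.0000 - 77.0556 = 952.9444°C.

952.9°C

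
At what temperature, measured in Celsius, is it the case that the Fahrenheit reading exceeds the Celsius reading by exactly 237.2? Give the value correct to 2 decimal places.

256.50°C

Let C be the Celsius reading. The Fahrenheit reading is F = 1.8·C + 32.
Require F - C = 237.2: (0.8)·C + 32 = 237.2.
C = (237.2 - 32) / (0.8) = 256.50.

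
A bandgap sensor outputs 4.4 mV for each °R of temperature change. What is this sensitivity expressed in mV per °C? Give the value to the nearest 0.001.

7.920 mV per °C

The quantity depends on a temperature interval, so only the ratio of degree sizes applies; the offset between the scales is irrelevant.
A change of 1°C is a change of 1.8°R, so per °C the value is 4.4 × 1.8 = 7.920.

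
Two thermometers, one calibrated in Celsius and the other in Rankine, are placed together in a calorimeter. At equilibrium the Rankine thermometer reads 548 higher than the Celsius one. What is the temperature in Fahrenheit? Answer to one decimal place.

Let x be the Celsius reading; then the Rankine reading is 1.8·x + 491.67.
(1.8·x + 491.67) - x = 548  ⇒  (0.8)·x = 56.33  ⇒  x = 70.4125°C.
In Fahrenheit: 70.4125 × 1.8 + 32 = 158.7°F.

158.7°F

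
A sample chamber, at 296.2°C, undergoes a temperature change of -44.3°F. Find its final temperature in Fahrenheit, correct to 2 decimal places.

520.86°F

The 44.3°F change is an interval, so only the factor 5/9 applies: -44.3 × 5/9 = -24.6111°C.
Final Celsius temperature: 296.2000 - 24.6111 = 271.5889°C.
In Fahrenheit: 271.5889 × 1.8 + 32 = 520.86°F.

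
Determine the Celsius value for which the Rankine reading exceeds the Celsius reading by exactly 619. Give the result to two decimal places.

Let C be the Celsius reading. The Rankine reading is R = 1.8·C + 491.67.
Require R - C = 619: (0.8)·C + 491.67 = 619.
C = (619 - 491.67) / (0.8) = 159.16.

159.16°C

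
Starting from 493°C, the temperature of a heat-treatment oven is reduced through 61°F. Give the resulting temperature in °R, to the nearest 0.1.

The 61°F change is an interval, so only the factor 5/9 applies: -61 × 5/9 = -33.8889°C.
Final Celsius temperature: 493.0000 - 33.8889 = 459.1111°C.
In Rankine: 459.1111 × 1.8 + 491.67 = 1318.1°R.

1318.1°R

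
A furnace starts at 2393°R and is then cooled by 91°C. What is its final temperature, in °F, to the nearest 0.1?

Initial temperature in Celsius: (2393 - 491.67) × 5/9 = 1056.2944°C.
Final Celsius temperature: 1056.2944 - 91.0000 = 965.2944°C.
In Fahrenheit: 965.2944 × 1.8 + 32 = 1769.5°F.

1769.5°F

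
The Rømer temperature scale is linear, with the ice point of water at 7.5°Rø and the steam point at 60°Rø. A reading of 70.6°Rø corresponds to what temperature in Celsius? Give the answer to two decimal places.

Linear interpolation between the fixed points: C = (70.6 - 7.5) × 100 / (60 - 7.5) = 120.1905°C.

120.19°C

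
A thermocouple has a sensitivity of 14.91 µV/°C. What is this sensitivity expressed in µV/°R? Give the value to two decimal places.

8.28 µV/°R

The quantity depends on a temperature interval, so only the ratio of degree sizes applies; the offset between the scales is irrelevant.
A change of 1°R is a change of 5/9°C, so per °R the value is 14.91 × 5/9 = 8.28.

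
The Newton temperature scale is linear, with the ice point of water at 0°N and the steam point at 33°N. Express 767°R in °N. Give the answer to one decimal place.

First in Celsius: (767 - 491.67) × 5/9 = 152.9611°C.
Linearly onto the Newton scale: 0 + (152.9611 / 100) × (33 - 0) = 50.5°N.

50.5°N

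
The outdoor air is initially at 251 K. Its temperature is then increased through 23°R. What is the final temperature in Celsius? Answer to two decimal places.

Initial temperature in Celsius: 251 - 273.15 = -22.1500°C.
The 23°R change is an interval, so only the factor 5/9 applies: +23 × 5/9 = +12.7778°C.
Final Celsius temperature: -22.1500 + 12.7778 = -9.3722°C.

-9.37°C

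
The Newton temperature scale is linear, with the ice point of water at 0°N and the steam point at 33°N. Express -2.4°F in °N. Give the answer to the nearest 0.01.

First in Celsius: (-2.4 - 32) × 5/9 = -19.1111°C.
Linearly onto the Newton scale: 0 + (-19.1111 / 100) × (33 - 0) = -6.31°N.

-6.31°N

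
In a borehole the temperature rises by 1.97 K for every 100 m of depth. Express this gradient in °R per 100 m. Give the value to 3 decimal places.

The quantity depends on a temperature interval, so only the ratio of degree sizes applies; the offset between the scales is irrelevant.
A change of 1 K is a change of 1.8°R, so 1.97 × 1.8 = 3.546.

3.546 °R/100 m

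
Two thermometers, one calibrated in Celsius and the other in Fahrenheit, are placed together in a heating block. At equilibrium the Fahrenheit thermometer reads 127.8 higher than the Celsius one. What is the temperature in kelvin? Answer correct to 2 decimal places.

392.90 K

Let x be the Celsius reading; then the Fahrenheit reading is 1.8·x + 32.
(1.8·x + 32) - x = 127.8  ⇒  (0.8)·x = 95.8  ⇒  x = 119.7500°C.
In kelvin: 119.7500 + 273.15 = 392.90 K.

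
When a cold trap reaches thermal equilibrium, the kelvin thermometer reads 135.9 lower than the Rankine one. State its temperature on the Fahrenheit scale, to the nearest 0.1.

-153.9°F

Let x be the Rankine reading; then the kelvin reading is 5/9·x.
(5/9·x) - x = -135.9  ⇒  (-4/9)·x = -135.9  ⇒  x = 305.7750°R.
In Celsius: (305.775 - 491.67) × 5/9 = -103.2750°C.
In Fahrenheit: -103.2750 × 1.8 + 32 = -153.9°F.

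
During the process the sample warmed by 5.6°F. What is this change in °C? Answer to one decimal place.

3.1°C

For a temperature interval the offset drops out; only the factor 5/9 applies.
5.6 × 5/9 = 3.1.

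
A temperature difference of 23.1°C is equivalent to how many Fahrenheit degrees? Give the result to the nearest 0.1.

41.6°F

Only the scale ratio 1.8 matters for a change in temperature.
23.1 × 1.8 = 41.6.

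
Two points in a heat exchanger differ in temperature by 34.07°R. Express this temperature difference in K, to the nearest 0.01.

For a temperature interval the offset drops out; only the factor 5/9 applies.
34.07 × 5/9 = 18.93.

18.93 K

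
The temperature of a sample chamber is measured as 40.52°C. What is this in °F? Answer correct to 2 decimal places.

In Fahrenheit: 40.5200 × 1.8 + 32 = 104.94°F.

104.94°F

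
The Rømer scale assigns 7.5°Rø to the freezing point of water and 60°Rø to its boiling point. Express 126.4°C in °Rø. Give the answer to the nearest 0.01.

73.86°Rø

Linearly onto the Rømer scale: 7.5 + (126.4000 / 100) × (60 - 7.5) = 73.86°Rø.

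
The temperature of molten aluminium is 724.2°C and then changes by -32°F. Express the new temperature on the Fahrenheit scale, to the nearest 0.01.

The 32°F change is an interval, so only the factor 5/9 applies: -32 × 5/9 = -17.7778°C.
Final Celsius temperature: 724.2000 - 17.7778 = 706.4222°C.
In Fahrenheit: 706.4222 × 1.8 + 32 = 1303.56°F.

1303.56°F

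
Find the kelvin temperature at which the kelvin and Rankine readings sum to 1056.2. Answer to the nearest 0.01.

377.21 K

Let K be the kelvin reading. The Rankine reading is R = 1.8·K.
Require K + R = 1056.2: (2.8)·K = 1056.2.
K = (1056.2) / (2.8) = 377.21.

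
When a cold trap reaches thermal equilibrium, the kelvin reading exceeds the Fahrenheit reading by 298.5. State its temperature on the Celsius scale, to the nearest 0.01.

-71.69°C

Let x be the Fahrenheit reading; then the kelvin reading is 5/9·x + 255.372.
(5/9·x + 255.372) - x = 298.5  ⇒  (-4/9)·x = 43.1278  ⇒  x = -97.0375°F.
In Celsius: (-97.0375 - 32) × 5/9 = -71.69°C.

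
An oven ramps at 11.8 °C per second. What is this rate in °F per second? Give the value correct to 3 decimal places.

21.240 °F/second

The quantity depends on a temperature interval, so only the ratio of degree sizes applies; the offset between the scales is irrelevant.
A change of 1°C is a change of 1.8°F, so 11.8 × 1.8 = 21.240.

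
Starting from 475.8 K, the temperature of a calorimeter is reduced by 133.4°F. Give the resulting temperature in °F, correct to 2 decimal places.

263.37°F

Initial temperature in Celsius: 475.8 - 273.15 = 202.6500°C.
The 133.4°F change is an interval, so only the factor 5/9 applies: -133.4 × 5/9 = -74.1111°C.
Final Celsius temperature: 202.6500 - 74.1111 = 128.5389°C.
In Fahrenheit: 128.5389 × 1.8 + 32 = 263.37°F.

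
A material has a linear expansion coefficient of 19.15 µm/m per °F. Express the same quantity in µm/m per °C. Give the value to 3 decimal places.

Since only a temperature interval is involved, the additive offset between the scales drops out.
A change of 1°C is a change of 1.8°F, so per °C the value is 19.15 × 1.8 = 34.470.

34.470 µm/m per °C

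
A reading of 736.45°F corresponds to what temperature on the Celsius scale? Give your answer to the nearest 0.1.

391.4°C

In Celsius: (736.45 - 32) × 5/9 = 391.3611°C.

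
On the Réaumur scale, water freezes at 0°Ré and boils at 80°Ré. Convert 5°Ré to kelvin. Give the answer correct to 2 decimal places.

279.40 K

Linear interpolation between the fixed points: C = (5 - 0) × 100 / (80 - 0) = 6.2500°C.
Then 6.2500 + 273.15 = 279.40 K.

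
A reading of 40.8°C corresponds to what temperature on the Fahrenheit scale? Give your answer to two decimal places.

In Fahrenheit: 40.8000 × 1.8 + 32 = 105.44°F.

105.44°F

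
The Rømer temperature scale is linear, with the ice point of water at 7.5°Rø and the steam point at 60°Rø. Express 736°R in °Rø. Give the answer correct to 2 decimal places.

First in Celsius: (736 - 491.67) × 5/9 = 135.7389°C.
Linearly onto the Rømer scale: 7.5 + (135.7389 / 100) × (60 - 7.5) = 78.76°Rø.

78.76°Rø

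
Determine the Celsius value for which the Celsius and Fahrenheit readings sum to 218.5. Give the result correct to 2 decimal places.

Let C be the Celsius reading. The Fahrenheit reading is F = 1.8·C + 32.
Require C + F = 218.5: (2.8)·C + 32 = 218.5.
C = (218.5 - 32) / (2.8) = 66.61.

66.61°C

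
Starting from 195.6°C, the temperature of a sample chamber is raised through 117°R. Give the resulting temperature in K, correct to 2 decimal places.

533.75 K

The 117°R change is an interval, so only the factor 5/9 applies: +117 × 5/9 = +65.0000°C.
Final Celsius temperature: 195.6000 + 65.0000 = 260.6000°C.
In kelvin: 260.6000 + 273.15 = 533.75 K.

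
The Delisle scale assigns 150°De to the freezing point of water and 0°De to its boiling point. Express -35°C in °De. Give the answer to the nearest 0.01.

202.50°De

Linearly onto the Delisle scale: 150 + (-35.0000 / 100) × (0 - 150) = 202.50°De.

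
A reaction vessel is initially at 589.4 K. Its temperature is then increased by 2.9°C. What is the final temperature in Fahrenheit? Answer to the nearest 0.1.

Initial temperature in Celsius: 589.4 - 273.15 = 316.2500°C.
Final Celsius temperature: 316.2500 + 2.9000 = 319.1500°C.
In Fahrenheit: 319.1500 × 1.8 + 32 = 606.5°F.

606.5°F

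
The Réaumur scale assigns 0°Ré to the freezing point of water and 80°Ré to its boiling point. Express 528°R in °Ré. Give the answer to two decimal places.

16.15°Ré

First in Celsius: (528 - 491.67) × 5/9 = 20.1833°C.
Linearly onto the Réaumur scale: 0 + (20.1833 / 100) × (80 - 0) = 16.15°Ré.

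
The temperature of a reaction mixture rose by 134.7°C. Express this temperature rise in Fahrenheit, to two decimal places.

242.46°F

For a temperature interval the offset drops out; only the factor 1.8 applies.
134.7 × 1.8 = 242.46.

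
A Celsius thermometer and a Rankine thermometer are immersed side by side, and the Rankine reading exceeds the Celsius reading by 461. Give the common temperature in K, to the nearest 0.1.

234.8 K

Let x be the Celsius reading; then the Rankine reading is 1.8·x + 491.67.
(1.8·x + 491.67) - x = 461  ⇒  (0.8)·x = -30.67  ⇒  x = -38.3375°C.
In kelvin: -38.3375 + 273.15 = 234.8 K.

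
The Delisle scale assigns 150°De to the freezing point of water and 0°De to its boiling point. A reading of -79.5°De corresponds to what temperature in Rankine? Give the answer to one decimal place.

Linear interpolation between the fixed points: C = (-79.5 - 150) × 100 / (0 - 150) = 153.0000°C.
Then 153.0000 × 1.8 + 491.67 = 767.1°R.

767.1°R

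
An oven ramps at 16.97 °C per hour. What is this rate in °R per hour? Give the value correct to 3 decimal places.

30.546 °R/hour

The quantity depends on a temperature interval, so only the ratio of degree sizes applies; the offset between the scales is irrelevant.
A change of 1°C is a change of 1.8°R, so 16.97 × 1.8 = 30.546.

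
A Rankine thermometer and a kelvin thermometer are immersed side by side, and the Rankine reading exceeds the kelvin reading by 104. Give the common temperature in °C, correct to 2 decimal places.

Let x be the Rankine reading; then the kelvin reading is 5/9·x.
(5/9·x) - x = -104  ⇒  (-4/9)·x = -104  ⇒  x = 234.0000°R.
In Celsius: (234 - 491.67) × 5/9 = -143.15°C.

-143.15°C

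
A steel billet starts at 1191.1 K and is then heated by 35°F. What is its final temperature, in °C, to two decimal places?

937.39°C

Initial temperature in Celsius: 1191.1 - 273.15 = 917.9500°C.
The 35°F change is an interval, so only the factor 5/9 applies: +35 × 5/9 = +19.4444°C.
Final Celsius temperature: 917.9500 + 19.4444 = 937.3944°C.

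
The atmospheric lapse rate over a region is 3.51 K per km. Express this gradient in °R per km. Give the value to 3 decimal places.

6.318 °R/km

The quantity depends on a temperature interval, so only the ratio of degree sizes applies; the offset between the scales is irrelevant.
A change of 1 K is a change of 1.8°R, so 3.51 × 1.8 = 6.318.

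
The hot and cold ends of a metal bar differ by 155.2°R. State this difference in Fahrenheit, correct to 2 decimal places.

Rankine and Fahrenheit degrees are the same size, so the interval is unchanged: 155.20.

155.20°F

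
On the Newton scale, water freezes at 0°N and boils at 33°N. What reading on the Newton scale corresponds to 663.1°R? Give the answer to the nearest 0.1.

31.4°N

First in Celsius: (663.1 - 491.67) × 5/9 = 95.2389°C.
Linearly onto the Newton scale: 0 + (95.2389 / 100) × (33 - 0) = 31.4°N.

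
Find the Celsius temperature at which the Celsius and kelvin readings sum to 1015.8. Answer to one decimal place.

Let C be the Celsius reading. The kelvin reading is K = 1·C + 273.15.
Require C + K = 1015.8: (2)·C + 273.15 = 1015.8.
C = (1015.8 - 273.15) / (2) = 371.3.

371.3°C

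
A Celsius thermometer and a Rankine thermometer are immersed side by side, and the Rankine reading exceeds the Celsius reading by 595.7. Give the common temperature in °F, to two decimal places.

Let x be the Celsius reading; then the Rankine reading is 1.8·x + 491.67.
(1.8·x + 491.67) - x = 595.7  ⇒  (0.8)·x = 104.03  ⇒  x = 130.0375°C.
In Fahrenheit: 130.0375 × 1.8 + 32 = 266.07°F.

266.07°F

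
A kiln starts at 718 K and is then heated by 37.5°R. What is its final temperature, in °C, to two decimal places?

Initial temperature in Celsius: 718 - 273.15 = 444.8500°C.
The 37.5°R change is an interval, so only the factor 5/9 applies: +37.5 × 5/9 = +20.8333°C.
Final Celsius temperature: 444.8500 + 20.8333 = 465.6833°C.

465.68°C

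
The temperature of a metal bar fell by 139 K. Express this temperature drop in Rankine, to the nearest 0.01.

An interval of 1 K corresponds to 1.8°R.
139 × 1.8 = 250.20.

250.20°R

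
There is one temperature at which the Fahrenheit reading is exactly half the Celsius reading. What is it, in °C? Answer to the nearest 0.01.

Let C be the Celsius reading. The Fahrenheit reading is F = 1.8·C + 32.
Require F = 0.5·C: 1.8·C + 32 = 0.5·C.
(1.3)·C = -32  ⇒  C = -24.62.

-24.62°C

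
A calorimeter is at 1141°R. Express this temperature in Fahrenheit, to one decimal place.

681.3°F

In Celsius: (1141 - 491.67) × 5/9 = 360.7389°C.
In Fahrenheit: 360.7389 × 1.8 + 32 = 681.3°F.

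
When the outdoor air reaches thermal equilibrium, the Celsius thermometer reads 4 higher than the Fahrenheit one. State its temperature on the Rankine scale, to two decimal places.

410.67°R

Let x be the Fahrenheit reading; then the Celsius reading is 5/9·x - 17.7778.
(5/9·x - 17.7778) - x = 4  ⇒  (-4/9)·x = 21.7778  ⇒  x = -49.0000°F.
In Celsius: (-49 - 32) × 5/9 = -45.0000°C.
In Rankine: -45.0000 × 1.8 + 491.67 = 410.67°R.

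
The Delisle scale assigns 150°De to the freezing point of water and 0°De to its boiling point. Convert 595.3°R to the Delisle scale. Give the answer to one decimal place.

63.6°De

First in Celsius: (595.3 - 491.67) × 5/9 = 57.5722°C.
Linearly onto the Delisle scale: 150 + (57.5722 / 100) × (0 - 150) = 63.6°De.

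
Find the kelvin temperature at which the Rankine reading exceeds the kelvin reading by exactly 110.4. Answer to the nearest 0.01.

138.00 K

Let K be the kelvin reading. The Rankine reading is R = 1.8·K.
Require R - K = 110.4: (0.8)·K = 110.4.
K = (110.4) / (0.8) = 138.00.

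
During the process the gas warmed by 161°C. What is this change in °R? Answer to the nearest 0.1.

An interval of 1°C corresponds to 1.8°R.
161 × 1.8 = 289.8.

289.8°R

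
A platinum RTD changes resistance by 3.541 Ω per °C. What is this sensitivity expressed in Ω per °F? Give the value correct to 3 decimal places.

1.967 Ω per °F

The quantity depends on a temperature interval, so only the ratio of degree sizes applies; the offset between the scales is irrelevant.
A change of 1°F is a change of 5/9°C, so per °F the value is 3.541 × 5/9 = 1.967.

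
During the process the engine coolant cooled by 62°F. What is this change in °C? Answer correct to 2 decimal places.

34.44°C

For a temperature interval the offset drops out; only the factor 5/9 applies.
62 × 5/9 = 34.44.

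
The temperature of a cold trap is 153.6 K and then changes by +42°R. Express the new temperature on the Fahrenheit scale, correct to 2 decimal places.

-141.19°F

Initial temperature in Celsius: 153.6 - 273.15 = -119.5500°C.
The 42°R change is an interval, so only the factor 5/9 applies: +42 × 5/9 = +23.3333°C.
Final Celsius temperature: -119.5500 + 23.3333 = -96.2167°C.
In Fahrenheit: -96.2167 × 1.8 + 32 = -141.19°F.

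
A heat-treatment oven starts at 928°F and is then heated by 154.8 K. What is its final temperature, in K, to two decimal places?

925.73 K

Initial temperature in Celsius: (928 - 32) × 5/9 = 497.7778°C.
The 154.8 K change is an interval; Kelvin and Celsius degrees are the same size, so ΔC = +154.8°C.
Final Celsius temperature: 497.7778 + 154.8000 = 652.5778°C.
In kelvin: 652.5778 + 273.15 = 925.73 K.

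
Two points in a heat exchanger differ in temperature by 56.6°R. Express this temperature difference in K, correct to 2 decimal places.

Only the scale ratio 5/9 matters for a change in temperature.
56.6 × 5/9 = 31.44.

31.44 K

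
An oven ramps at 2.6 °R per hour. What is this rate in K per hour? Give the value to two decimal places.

Since only a temperature interval is involved, the additive offset between the scales drops out.
A change of 1°R is a change of 5/9 K, so 2.6 × 5/9 = 1.44.

1.44 K/hour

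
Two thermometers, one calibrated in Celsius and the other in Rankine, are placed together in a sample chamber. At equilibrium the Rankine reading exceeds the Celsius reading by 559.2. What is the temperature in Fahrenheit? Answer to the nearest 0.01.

183.94°F

Let x be the Celsius reading; then the Rankine reading is 1.8·x + 491.67.
(1.8·x + 491.67) - x = 559.2  ⇒  (0.8)·x = 67.53  ⇒  x = 84.4125°C.
In Fahrenheit: 84.4125 × 1.8 + 32 = 183.94°F.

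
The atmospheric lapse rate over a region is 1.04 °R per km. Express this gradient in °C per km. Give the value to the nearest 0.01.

0.58 °C/km

Since only a temperature interval is involved, the additive offset between the scales drops out.
A change of 1°R is a change of 5/9°C, so 1.04 × 5/9 = 0.58.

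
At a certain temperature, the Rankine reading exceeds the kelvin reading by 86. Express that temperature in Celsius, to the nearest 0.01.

Let x be the Rankine reading; then the kelvin reading is 5/9·x.
(5/9·x) - x = -86  ⇒  (-4/9)·x = -86  ⇒  x = 193.5000°R.
In Celsius: (193.5 - 491.67) × 5/9 = -165.65°C.

-165.65°C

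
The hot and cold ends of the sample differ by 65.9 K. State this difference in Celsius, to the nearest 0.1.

65.9°C

Kelvin and Celsius degrees are the same size, so the interval is unchanged: 65.9.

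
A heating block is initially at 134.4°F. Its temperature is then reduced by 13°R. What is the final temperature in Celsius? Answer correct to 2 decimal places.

49.67°C

Initial temperature in Celsius: (134.4 - 32) × 5/9 = 56.8889°C.
The 13°R change is an interval, so only the factor 5/9 applies: -13 × 5/9 = -7.2222°C.
Final Celsius temperature: 56.8889 - 7.2222 = 49.6667°C.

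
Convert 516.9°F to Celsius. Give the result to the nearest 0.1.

In Celsius: (516.9 - 32) × 5/9 = 269.3889°C.

269.4°C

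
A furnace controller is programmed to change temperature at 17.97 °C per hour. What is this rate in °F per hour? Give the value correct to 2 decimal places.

32.35 °F/hour

The quantity depends on a temperature interval, so only the ratio of degree sizes applies; the offset between the scales is irrelevant.
A change of 1°C is a change of 1.8°F, so 17.97 × 1.8 = 32.35.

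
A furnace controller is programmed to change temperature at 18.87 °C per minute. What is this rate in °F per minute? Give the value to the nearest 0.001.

The quantity depends on a temperature interval, so only the ratio of degree sizes applies; the offset between the scales is irrelevant.
A change of 1°C is a change of 1.8°F, so 18.87 × 1.8 = 33.966.

33.966 °F/minute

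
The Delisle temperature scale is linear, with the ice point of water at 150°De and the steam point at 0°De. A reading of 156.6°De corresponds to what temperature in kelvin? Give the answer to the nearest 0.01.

Linear interpolation between the fixed points: C = (156.6 - 150) × 100 / (0 - 150) = -4.4000°C.
Then -4.4000 + 273.15 = 268.75 K.

268.75 K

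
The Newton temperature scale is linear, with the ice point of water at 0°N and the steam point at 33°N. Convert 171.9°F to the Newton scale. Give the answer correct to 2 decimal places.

25.65°N

First in Celsius: (171.9 - 32) × 5/9 = 77.7222°C.
Linearly onto the Newton scale: 0 + (77.7222 / 100) × (33 - 0) = 25.65°N.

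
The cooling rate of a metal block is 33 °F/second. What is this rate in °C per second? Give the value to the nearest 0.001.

Since only a temperature interval is involved, the additive offset between the scales drops out.
A change of 1°F is a change of 5/9°C, so 33 × 5/9 = 18.333.

18.333 °C/second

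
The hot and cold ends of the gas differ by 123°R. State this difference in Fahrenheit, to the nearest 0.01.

123.00°F

Rankine and Fahrenheit degrees are the same size, so the interval is unchanged: 123.00.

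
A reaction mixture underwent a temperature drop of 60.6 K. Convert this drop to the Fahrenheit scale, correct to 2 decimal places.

109.08°F

An interval of 1 K corresponds to 1.8°F.
60.6 × 1.8 = 109.08.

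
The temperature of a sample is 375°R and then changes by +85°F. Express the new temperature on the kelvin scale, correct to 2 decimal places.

Initial temperature in Celsius: (375 - 491.67) × 5/9 = -64.8167°C.
The 85°F change is an interval, so only the factor 5/9 applies: +85 × 5/9 = +47.2222°C.
Final Celsius temperature: -64.8167 + 47.2222 = -17.5944°C.
In kelvin: -17.5944 + 273.15 = 255.56 K.

255.56 K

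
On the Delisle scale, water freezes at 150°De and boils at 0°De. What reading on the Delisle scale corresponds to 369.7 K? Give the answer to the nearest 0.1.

First in Celsius: 369.7 - 273.15 = 96.5500°C.
Linearly onto the Delisle scale: 150 + (96.5500 / 100) × (0 - 150) = 5.2°De.

5.2°De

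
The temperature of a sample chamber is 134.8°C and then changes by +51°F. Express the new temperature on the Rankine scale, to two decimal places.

785.31°R

The 51°F change is an interval, so only the factor 5/9 applies: +51 × 5/9 = +28.3333°C.
Final Celsius temperature: 134.8000 + 28.3333 = 163.1333°C.
In Rankine: 163.1333 × 1.8 + 491.67 = 785.31°R.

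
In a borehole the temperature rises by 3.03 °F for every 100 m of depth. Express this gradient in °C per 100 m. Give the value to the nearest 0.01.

The quantity depends on a temperature interval, so only the ratio of degree sizes applies; the offset between the scales is irrelevant.
A change of 1°F is a change of 5/9°C, so 3.03 × 5/9 = 1.68.

1.68 °C/100 m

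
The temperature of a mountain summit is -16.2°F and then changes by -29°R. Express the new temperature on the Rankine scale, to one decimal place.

Initial temperature in Celsius: (-16.2 - 32) × 5/9 = -26.7778°C.
The 29°R change is an interval, so only the factor 5/9 applies: -29 × 5/9 = -16.1111°C.
Final Celsius temperature: -26.7778 - 16.1111 = -42.8889°C.
In Rankine: -42.8889 × 1.8 + 491.67 = 414.5°R.

414.5°R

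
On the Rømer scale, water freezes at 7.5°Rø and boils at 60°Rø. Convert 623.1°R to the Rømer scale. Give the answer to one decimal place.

45.8°Rø

First in Celsius: (623.1 - 491.67) × 5/9 = 73.0167°C.
Linearly onto the Rømer scale: 7.5 + (73.0167 / 100) × (60 - 7.5) = 45.8°Rø.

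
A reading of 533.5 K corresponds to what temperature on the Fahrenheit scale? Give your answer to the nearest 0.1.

500.6°F

In Celsius: 533.5 - 273.15 = 260.3500°C.
In Fahrenheit: 260.3500 × 1.8 + 32 = 500.6°F.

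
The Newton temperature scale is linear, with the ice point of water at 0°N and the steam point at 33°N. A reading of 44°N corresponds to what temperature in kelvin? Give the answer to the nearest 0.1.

Linear interpolation between the fixed points: C = (44 - 0) × 100 / (33 - 0) = 133.3333°C.
Then 133.3333 + 273.15 = 406.5 K.

406.5 K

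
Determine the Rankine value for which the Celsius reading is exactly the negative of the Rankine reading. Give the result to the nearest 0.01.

175.60°R

Let R be the Rankine reading. The Celsius reading is C = 5/9·R - 273.15.
Require C = -1·R: 5/9·R - 273.15 = -1·R.
(14/9)·R = 273.15  ⇒  R = 175.60.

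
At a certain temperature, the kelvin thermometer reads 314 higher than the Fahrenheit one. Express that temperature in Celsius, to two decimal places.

-91.06°C

Let x be the Fahrenheit reading; then the kelvin reading is 5/9·x + 255.372.
(5/9·x + 255.372) - x = 314  ⇒  (-4/9)·x = 58.6278  ⇒  x = -131.9125°F.
In Celsius: (-131.9125 - 32) × 5/9 = -91.06°C.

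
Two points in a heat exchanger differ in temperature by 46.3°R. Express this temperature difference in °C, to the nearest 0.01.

25.72°C

For a temperature interval the offset drops out; only the factor 5/9 applies.
46.3 × 5/9 = 25.72.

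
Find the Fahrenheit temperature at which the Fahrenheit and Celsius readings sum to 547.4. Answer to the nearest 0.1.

Let F be the Fahrenheit reading. The Celsius reading is C = 5/9·F - 17.7778.
Require F + C = 547.4: (14/9)·F - 17.7778 = 547.4.
F = (547.4 + 17.7778) / (14/9) = 363.3.

363.3°F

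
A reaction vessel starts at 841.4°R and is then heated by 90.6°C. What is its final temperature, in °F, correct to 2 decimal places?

Initial temperature in Celsius: (841.4 - 491.67) × 5/9 = 194.2944°C.
Final Celsius temperature: 194.2944 + 90.6000 = 284.8944°C.
In Fahrenheit: 284.8944 × 1.8 + 32 = 544.81°F.

544.81°F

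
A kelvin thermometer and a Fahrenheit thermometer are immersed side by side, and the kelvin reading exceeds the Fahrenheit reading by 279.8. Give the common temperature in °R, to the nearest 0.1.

404.7°R

Let x be the kelvin reading; then the Fahrenheit reading is 1.8·x - 459.67.
(1.8·x - 459.67) - x = -279.8  ⇒  (0.8)·x = 179.87  ⇒  x = 224.8375 K.
In Celsius: 224.8375 - 273.15 = -48.3125°C.
In Rankine: -48.3125 × 1.8 + 491.67 = 404.7°R.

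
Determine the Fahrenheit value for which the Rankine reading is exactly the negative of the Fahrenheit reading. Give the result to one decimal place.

Let F be the Fahrenheit reading. The Rankine reading is R = 1·F + 459.67.
Require R = -1·F: 1·F + 459.67 = -1·F.
(2)·F = -459.67  ⇒  F = -229.8.

-229.8°F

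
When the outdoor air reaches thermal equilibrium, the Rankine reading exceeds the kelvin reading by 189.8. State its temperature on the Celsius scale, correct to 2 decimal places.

-35.90°C

Let x be the kelvin reading; then the Rankine reading is 1.8·x.
(1.8·x) - x = 189.8  ⇒  (0.8)·x = 189.8  ⇒  x = 237.2500 K.
In Celsius: 237.25 - 273.15 = -35.90°C.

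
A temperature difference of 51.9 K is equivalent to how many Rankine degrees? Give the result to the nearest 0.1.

For a temperature interval the offset drops out; only the factor 1.8 applies.
51.9 × 1.8 = 93.4.

93.4°R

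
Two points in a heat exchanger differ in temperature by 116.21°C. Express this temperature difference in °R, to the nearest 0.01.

Only the scale ratio 1.8 matters for a change in temperature.
116.21 × 1.8 = 209.18.

209.18°R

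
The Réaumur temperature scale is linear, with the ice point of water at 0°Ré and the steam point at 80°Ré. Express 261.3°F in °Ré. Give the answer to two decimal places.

First in Celsius: (261.3 - 32) × 5/9 = 127.3889°C.
Linearly onto the Réaumur scale: 0 + (127.3889 / 100) × (80 - 0) = 101.91°Ré.

101.91°Ré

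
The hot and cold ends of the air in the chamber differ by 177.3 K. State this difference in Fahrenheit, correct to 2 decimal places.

319.14°F

Only the scale ratio 1.8 matters for a change in temperature.
177.3 × 1.8 = 319.14.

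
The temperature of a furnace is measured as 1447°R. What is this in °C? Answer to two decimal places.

530.74°C

In Celsius: (1447 - 491.67) × 5/9 = 530.7389°C.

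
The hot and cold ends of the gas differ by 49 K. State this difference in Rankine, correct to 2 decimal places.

An interval of 1 K corresponds to 1.8°R.
49 × 1.8 = 88.20.

88.20°R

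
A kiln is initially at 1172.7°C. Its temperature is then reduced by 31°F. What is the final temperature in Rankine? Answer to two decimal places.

The 31°F change is an interval, so only the factor 5/9 applies: -31 × 5/9 = -17.2222°C.
Final Celsius temperature: 1172.7000 - 17.2222 = 1155.4778°C.
In Rankine: 1155.4778 × 1.8 + 491.67 = 2571.53°R.

2571.53°R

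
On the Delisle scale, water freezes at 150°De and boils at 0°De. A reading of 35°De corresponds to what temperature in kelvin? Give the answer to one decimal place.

Linear interpolation between the fixed points: C = (35 - 150) × 100 / (0 - 150) = 76.6667°C.
Then 76.6667 + 273.15 = 349.8 K.

349.8 K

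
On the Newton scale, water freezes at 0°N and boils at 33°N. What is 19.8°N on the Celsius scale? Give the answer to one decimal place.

Linear interpolation between the fixed points: C = (19.8 - 0) × 100 / (33 - 0) = 60.0000°C.

60.0°C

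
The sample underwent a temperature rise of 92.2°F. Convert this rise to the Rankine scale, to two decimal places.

92.20°R

Fahrenheit and Rankine degrees are the same size, so the interval is unchanged: 92.20.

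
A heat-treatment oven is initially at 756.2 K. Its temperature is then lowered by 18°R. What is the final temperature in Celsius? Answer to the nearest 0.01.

Initial temperature in Celsius: 756.2 - 273.15 = 483.0500°C.
The 18°R change is an interval, so only the factor 5/9 applies: -18 × 5/9 = -10.0000°C.
Final Celsius temperature: 483.0500 - 10.0000 = 473.0500°C.

473.05°C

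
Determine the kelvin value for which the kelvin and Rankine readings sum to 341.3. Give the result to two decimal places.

121.89 K

Let K be the kelvin reading. The Rankine reading is R = 1.8·K.
Require K + R = 341.3: (2.8)·K = 341.3.
K = (341.3) / (2.8) = 121.89.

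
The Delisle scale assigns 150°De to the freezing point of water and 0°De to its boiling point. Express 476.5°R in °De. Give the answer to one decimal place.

First in Celsius: (476.5 - 491.67) × 5/9 = -8.4278°C.
Linearly onto the Delisle scale: 150 + (-8.4278 / 100) × (0 - 150) = 162.6°De.

162.6°De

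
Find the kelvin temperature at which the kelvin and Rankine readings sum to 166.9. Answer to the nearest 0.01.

59.61 K

Let K be the kelvin reading. The Rankine reading is R = 1.8·K.
Require K + R = 166.9: (2.8)·K = 166.9.
K = (166.9) / (2.8) = 59.61.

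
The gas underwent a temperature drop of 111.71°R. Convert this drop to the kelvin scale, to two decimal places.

62.06 K

An interval of 1°R corresponds to 5/9 K.
111.71 × 5/9 = 62.06.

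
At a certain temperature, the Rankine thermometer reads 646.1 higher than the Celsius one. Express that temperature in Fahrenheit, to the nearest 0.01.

Let x be the Celsius reading; then the Rankine reading is 1.8·x + 491.67.
(1.8·x + 491.67) - x = 646.1  ⇒  (0.8)·x = 154.43  ⇒  x = 193.0375°C.
In Fahrenheit: 193.0375 × 1.8 + 32 = 379.47°F.

379.47°F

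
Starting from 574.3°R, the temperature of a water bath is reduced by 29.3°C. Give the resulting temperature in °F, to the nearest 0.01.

61.89°F

Initial temperature in Celsius: (574.3 - 491.67) × 5/9 = 45.9056°C.
Final Celsius temperature: 45.9056 - 29.3000 = 16.6056°C.
In Fahrenheit: 16.6056 × 1.8 + 32 = 61.89°F.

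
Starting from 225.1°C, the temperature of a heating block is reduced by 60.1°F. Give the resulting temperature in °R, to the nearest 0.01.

836.75°R

The 60.1°F change is an interval, so only the factor 5/9 applies: -60.1 × 5/9 = -33.3889°C.
Final Celsius temperature: 225.1000 - 33.3889 = 191.7111°C.
In Rankine: 191.7111 × 1.8 + 491.67 = 836.75°R.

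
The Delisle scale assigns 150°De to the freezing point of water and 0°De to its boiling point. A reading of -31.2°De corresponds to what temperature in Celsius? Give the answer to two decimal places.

Linear interpolation between the fixed points: C = (-31.2 - 150) × 100 / (0 - 150) = 120.8000°C.

120.80°C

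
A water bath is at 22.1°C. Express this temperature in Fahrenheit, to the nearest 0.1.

71.8°F

In Fahrenheit: 22.1000 × 1.8 + 32 = 71.8°F.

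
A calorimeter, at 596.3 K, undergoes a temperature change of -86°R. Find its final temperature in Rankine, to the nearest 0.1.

987.3°R

Initial temperature in Celsius: 596.3 - 273.15 = 323.1500°C.
The 86°R change is an interval, so only the factor 5/9 applies: -86 × 5/9 = -47.7778°C.
Final Celsius temperature: 323.1500 - 47.7778 = 275.3722°C.
In Rankine: 275.3722 × 1.8 + 491.67 = 987.3°R.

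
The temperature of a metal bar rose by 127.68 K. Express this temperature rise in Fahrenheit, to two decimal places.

An interval of 1 K corresponds to 1.8°F.
127.68 × 1.8 = 229.82.

229.82°F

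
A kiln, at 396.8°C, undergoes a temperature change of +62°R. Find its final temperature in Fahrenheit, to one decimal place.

The 62°R change is an interval, so only the factor 5/9 applies: +62 × 5/9 = +34.4444°C.
Final Celsius temperature: 396.8000 + 34.4444 = 431.2444°C.
In Fahrenheit: 431.2444 × 1.8 + 32 = 808.2°F.

808.2°F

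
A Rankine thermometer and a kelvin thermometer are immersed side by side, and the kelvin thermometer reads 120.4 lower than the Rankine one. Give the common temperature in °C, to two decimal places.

-122.65°C

Let x be the Rankine reading; then the kelvin reading is 5/9·x.
(5/9·x) - x = -120.4  ⇒  (-4/9)·x = -120.4  ⇒  x = 270.9000°R.
In Celsius: (270.9 - 491.67) × 5/9 = -122.65°C.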